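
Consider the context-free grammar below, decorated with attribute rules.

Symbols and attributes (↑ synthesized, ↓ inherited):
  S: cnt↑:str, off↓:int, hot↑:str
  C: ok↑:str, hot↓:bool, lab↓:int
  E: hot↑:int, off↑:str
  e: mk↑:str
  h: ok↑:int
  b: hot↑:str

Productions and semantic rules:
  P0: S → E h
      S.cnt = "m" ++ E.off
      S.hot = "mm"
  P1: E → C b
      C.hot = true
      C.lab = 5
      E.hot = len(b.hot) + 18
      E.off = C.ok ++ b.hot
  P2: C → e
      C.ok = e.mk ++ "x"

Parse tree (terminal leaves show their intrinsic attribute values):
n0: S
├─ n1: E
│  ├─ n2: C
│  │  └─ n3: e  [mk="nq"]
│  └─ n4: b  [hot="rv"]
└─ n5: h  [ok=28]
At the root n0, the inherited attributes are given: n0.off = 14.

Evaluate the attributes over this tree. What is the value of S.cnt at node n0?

"mnqxrv"

1. n0.off = 14  [given at root]
2. n2.hot = true  [true]
3. n2.lab = 5  [5]
4. n3.mk = "nq"  [terminal]
5. n2.ok = "nqx"  [e.mk ++ "x"]
6. n4.hot = "rv"  [terminal]
7. n1.hot = 20  [len(b.hot) + 18]
8. n1.off = "nqxrv"  [C.ok ++ b.hot]
9. n5.ok = 28  [terminal]
10. n0.cnt = "mnqxrv"  ["m" ++ E.off]
11. n0.hot = "mm"  ["mm"]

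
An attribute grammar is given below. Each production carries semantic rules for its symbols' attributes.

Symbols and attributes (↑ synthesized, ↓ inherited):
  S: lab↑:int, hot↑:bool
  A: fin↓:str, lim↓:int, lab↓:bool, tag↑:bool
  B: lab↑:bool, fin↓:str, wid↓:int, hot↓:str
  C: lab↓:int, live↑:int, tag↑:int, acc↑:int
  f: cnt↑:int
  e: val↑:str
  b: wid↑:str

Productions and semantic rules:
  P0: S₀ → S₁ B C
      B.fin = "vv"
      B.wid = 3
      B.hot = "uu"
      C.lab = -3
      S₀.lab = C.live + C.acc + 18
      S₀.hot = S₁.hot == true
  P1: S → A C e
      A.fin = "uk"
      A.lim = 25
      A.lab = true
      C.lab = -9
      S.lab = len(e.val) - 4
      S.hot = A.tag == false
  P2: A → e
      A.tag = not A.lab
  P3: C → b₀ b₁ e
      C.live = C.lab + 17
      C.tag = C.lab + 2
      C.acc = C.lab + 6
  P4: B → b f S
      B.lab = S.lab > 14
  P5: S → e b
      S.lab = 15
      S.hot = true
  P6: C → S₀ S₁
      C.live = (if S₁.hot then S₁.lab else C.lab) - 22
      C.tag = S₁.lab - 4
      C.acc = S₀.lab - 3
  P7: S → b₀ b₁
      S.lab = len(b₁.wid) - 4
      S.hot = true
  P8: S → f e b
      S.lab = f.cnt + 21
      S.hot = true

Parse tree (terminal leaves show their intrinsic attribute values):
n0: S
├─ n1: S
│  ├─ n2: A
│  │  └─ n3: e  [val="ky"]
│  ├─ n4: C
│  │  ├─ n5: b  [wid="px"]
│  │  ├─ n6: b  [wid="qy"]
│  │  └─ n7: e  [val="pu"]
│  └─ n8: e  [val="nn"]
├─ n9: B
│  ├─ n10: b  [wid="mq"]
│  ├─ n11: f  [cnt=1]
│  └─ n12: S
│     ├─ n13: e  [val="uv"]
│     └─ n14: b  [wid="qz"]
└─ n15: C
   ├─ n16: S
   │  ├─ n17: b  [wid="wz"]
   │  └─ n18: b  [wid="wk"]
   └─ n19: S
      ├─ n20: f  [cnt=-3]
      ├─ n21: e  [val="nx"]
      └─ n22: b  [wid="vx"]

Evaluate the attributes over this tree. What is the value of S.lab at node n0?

1. n2.fin = "uk"  ["uk"]
2. n2.lim = 25  [25]
3. n2.lab = true  [true]
4. n3.val = "ky"  [terminal]
5. n2.tag = false  [not A.lab]
6. n4.lab = -9  [-9]
7. n5.wid = "px"  [terminal]
8. n6.wid = "qy"  [terminal]
9. n7.val = "pu"  [terminal]
10. n4.live = 8  [C.lab + 17]
11. n4.tag = -7  [C.lab + 2]
12. n4.acc = -3  [C.lab + 6]
13. n8.val = "nn"  [terminal]
14. n1.lab = -2  [len(e.val) - 4]
15. n1.hot = true  [A.tag == false]
16. n9.fin = "vv"  ["vv"]
17. n9.wid = 3  [3]
18. n9.hot = "uu"  ["uu"]
19. n10.wid = "mq"  [terminal]
20. n11.cnt = 1  [terminal]
21. n13.val = "uv"  [terminal]
22. n14.wid = "qz"  [terminal]
23. n12.lab = 15  [15]
24. n12.hot = true  [true]
25. n9.lab = true  [S.lab > 14]
26. n15.lab = -3  [-3]
27. n17.wid = "wz"  [terminal]
28. n18.wid = "wk"  [terminal]
29. n16.lab = -2  [len(b₁.wid) - 4]
30. n16.hot = true  [true]
31. n20.cnt = -3  [terminal]
32. n21.val = "nx"  [terminal]
33. n22.wid = "vx"  [terminal]
34. n19.lab = 18  [f.cnt + 21]
35. n19.hot = true  [true]
36. n15.live = -4  [(if S₁.hot then S₁.lab else C.lab) - 22]
37. n15.tag = 14  [S₁.lab - 4]
38. n15.acc = -5  [S₀.lab - 3]
39. n0.lab = 9  [C.live + C.acc + 18]
40. n0.hot = true  [S₁.hot == true]

9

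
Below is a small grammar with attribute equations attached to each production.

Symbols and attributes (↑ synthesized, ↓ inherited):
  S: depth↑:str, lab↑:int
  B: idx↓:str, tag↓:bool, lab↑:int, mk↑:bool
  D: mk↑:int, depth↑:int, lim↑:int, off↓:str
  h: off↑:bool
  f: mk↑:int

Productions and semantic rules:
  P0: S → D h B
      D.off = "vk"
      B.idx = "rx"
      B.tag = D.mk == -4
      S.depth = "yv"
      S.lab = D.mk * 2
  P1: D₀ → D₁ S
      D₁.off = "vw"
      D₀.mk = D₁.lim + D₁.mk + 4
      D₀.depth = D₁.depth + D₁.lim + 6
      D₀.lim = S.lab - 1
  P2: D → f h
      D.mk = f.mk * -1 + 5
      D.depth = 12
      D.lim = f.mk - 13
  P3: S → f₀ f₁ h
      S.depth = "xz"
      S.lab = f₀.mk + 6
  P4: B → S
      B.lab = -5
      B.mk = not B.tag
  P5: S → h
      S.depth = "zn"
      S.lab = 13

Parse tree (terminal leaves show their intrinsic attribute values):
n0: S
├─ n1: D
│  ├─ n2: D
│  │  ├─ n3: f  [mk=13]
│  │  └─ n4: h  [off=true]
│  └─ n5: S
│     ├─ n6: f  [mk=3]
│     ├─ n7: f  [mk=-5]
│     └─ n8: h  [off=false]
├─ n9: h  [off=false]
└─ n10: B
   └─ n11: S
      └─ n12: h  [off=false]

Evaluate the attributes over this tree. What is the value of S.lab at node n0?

-8

1. n1.off = "vk"  ["vk"]
2. n2.off = "vw"  ["vw"]
3. n3.mk = 13  [terminal]
4. n4.off = true  [terminal]
5. n2.mk = -8  [f.mk * -1 + 5]
6. n2.depth = 12  [12]
7. n2.lim = 0  [f.mk - 13]
8. n6.mk = 3  [terminal]
9. n7.mk = -5  [terminal]
10. n8.off = false  [terminal]
11. n5.depth = "xz"  ["xz"]
12. n5.lab = 9  [f₀.mk + 6]
13. n1.mk = -4  [D₁.lim + D₁.mk + 4]
14. n1.depth = 18  [D₁.depth + D₁.lim + 6]
15. n1.lim = 8  [S.lab - 1]
16. n9.off = false  [terminal]
17. n10.idx = "rx"  ["rx"]
18. n10.tag = true  [D.mk == -4]
19. n12.off = false  [terminal]
20. n11.depth = "zn"  ["zn"]
21. n11.lab = 13  [13]
22. n10.lab = -5  [-5]
23. n10.mk = false  [not B.tag]
24. n0.depth = "yv"  ["yv"]
25. n0.lab = -8  [D.mk * 2]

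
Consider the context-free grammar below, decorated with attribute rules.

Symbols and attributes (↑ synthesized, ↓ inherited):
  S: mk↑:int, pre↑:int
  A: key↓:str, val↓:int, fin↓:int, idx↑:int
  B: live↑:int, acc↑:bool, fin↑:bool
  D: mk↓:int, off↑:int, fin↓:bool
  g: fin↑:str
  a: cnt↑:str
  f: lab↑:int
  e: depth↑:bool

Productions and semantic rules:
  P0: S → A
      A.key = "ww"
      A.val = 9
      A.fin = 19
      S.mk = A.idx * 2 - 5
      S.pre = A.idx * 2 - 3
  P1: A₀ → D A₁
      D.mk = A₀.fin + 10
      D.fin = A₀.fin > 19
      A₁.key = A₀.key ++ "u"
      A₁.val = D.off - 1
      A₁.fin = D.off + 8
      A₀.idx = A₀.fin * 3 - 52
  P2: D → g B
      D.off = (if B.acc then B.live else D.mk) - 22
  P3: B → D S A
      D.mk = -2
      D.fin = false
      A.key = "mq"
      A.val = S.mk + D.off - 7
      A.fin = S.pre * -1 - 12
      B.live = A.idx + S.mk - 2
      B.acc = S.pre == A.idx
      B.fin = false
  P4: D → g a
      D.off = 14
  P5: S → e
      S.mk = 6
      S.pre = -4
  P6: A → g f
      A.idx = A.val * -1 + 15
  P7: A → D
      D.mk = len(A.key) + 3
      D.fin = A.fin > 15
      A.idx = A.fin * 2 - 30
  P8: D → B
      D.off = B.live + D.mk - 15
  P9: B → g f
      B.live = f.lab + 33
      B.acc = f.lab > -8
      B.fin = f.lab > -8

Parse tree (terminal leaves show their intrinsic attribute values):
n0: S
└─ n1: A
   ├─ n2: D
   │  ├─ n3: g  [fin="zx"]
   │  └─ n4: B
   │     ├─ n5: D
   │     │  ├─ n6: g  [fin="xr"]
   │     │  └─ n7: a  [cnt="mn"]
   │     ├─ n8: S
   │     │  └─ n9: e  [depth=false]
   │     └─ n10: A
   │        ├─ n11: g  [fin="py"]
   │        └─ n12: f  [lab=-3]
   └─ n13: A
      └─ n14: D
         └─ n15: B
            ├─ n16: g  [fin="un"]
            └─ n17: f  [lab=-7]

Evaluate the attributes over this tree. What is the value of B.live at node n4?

1. n1.key = "ww"  ["ww"]
2. n1.val = 9  [9]
3. n1.fin = 19  [19]
4. n2.mk = 29  [A₀.fin + 10]
5. n2.fin = false  [A₀.fin > 19]
6. n3.fin = "zx"  [terminal]
7. n5.mk = -2  [-2]
8. n5.fin = false  [false]
9. n6.fin = "xr"  [terminal]
10. n7.cnt = "mn"  [terminal]
11. n5.off = 14  [14]
12. n9.depth = false  [terminal]
13. n8.mk = 6  [6]
14. n8.pre = -4  [-4]
15. n10.key = "mq"  ["mq"]
16. n10.val = 13  [S.mk + D.off - 7]
17. n10.fin = -8  [S.pre * -1 - 12]
18. n11.fin = "py"  [terminal]
19. n12.lab = -3  [terminal]
20. n10.idx = 2  [A.val * -1 + 15]
21. n4.live = 6  [A.idx + S.mk - 2]
22. n4.acc = false  [S.pre == A.idx]
23. n4.fin = false  [false]
24. n2.off = 7  [(if B.acc then B.live else D.mk) - 22]
25. n13.key = "wwu"  [A₀.key ++ "u"]
26. n13.val = 6  [D.off - 1]
27. n13.fin = 15  [D.off + 8]
28. n14.mk = 6  [len(A.key) + 3]
29. n14.fin = false  [A.fin > 15]
30. n16.fin = "un"  [terminal]
31. n17.lab = -7  [terminal]
32. n15.live = 26  [f.lab + 33]
33. n15.acc = true  [f.lab > -8]
34. n15.fin = true  [f.lab > -8]
35. n14.off = 17  [B.live + D.mk - 15]
36. n13.idx = 0  [A.fin * 2 - 30]
37. n1.idx = 5  [A₀.fin * 3 - 52]
38. n0.mk = 5  [A.idx * 2 - 5]
39. n0.pre = 7  [A.idx * 2 - 3]

6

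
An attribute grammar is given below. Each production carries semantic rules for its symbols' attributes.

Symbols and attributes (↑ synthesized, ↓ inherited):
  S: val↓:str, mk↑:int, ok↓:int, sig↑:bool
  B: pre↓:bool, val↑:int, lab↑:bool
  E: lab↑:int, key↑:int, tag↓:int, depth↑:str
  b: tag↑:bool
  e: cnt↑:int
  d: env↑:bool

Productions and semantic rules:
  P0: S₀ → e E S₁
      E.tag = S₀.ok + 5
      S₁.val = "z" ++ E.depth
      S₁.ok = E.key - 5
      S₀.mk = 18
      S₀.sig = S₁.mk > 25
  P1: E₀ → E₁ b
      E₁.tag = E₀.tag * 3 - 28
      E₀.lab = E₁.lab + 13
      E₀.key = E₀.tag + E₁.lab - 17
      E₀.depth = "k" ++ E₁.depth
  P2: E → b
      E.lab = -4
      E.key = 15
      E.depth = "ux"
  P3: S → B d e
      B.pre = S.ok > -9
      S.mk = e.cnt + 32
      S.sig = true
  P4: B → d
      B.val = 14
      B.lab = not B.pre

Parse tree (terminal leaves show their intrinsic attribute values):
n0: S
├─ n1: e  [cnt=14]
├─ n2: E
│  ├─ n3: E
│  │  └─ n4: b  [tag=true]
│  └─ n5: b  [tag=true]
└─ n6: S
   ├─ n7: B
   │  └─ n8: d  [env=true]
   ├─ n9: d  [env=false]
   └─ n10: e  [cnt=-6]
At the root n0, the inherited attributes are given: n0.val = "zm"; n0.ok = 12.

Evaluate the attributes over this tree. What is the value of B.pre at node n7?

1. n0.val = "zm"  [given at root]
2. n0.ok = 12  [given at root]
3. n1.cnt = 14  [terminal]
4. n2.tag = 17  [S₀.ok + 5]
5. n3.tag = 23  [E₀.tag * 3 - 28]
6. n4.tag = true  [terminal]
7. n3.lab = -4  [-4]
8. n3.key = 15  [15]
9. n3.depth = "ux"  ["ux"]
10. n5.tag = true  [terminal]
11. n2.lab = 9  [E₁.lab + 13]
12. n2.key = -4  [E₀.tag + E₁.lab - 17]
13. n2.depth = "kux"  ["k" ++ E₁.depth]
14. n6.val = "zkux"  ["z" ++ E.depth]
15. n6.ok = -9  [E.key - 5]
16. n7.pre = false  [S.ok > -9]
17. n8.env = true  [terminal]
18. n7.val = 14  [14]
19. n7.lab = true  [not B.pre]
20. n9.env = false  [terminal]
21. n10.cnt = -6  [terminal]
22. n6.mk = 26  [e.cnt + 32]
23. n6.sig = true  [true]
24. n0.mk = 18  [18]
25. n0.sig = true  [S₁.mk > 25]

false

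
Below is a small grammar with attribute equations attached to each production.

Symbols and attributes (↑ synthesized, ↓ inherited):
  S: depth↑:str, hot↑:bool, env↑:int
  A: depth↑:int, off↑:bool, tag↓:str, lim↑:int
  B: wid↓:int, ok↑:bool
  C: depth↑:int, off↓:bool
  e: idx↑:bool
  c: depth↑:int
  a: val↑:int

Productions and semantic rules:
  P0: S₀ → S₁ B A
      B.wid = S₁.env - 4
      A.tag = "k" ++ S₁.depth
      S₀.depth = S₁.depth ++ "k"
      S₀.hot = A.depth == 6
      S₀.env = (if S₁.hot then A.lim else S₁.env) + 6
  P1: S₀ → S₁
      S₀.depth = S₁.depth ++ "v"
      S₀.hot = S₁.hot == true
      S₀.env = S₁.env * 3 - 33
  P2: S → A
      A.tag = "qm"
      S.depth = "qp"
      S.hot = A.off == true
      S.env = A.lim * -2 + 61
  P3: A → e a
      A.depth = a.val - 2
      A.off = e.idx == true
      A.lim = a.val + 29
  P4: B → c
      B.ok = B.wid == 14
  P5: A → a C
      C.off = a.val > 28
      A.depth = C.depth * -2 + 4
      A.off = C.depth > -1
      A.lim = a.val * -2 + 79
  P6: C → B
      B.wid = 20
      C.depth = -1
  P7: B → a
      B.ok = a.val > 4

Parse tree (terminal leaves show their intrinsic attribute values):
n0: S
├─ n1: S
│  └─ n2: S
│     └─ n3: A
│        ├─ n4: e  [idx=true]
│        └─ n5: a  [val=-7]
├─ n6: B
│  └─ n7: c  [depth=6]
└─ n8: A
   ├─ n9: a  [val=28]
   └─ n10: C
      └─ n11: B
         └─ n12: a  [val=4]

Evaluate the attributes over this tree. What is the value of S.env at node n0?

29

1. n3.tag = "qm"  ["qm"]
2. n4.idx = true  [terminal]
3. n5.val = -7  [terminal]
4. n3.depth = -9  [a.val - 2]
5. n3.off = true  [e.idx == true]
6. n3.lim = 22  [a.val + 29]
7. n2.depth = "qp"  ["qp"]
8. n2.hot = true  [A.off == true]
9. n2.env = 17  [A.lim * -2 + 61]
10. n1.depth = "qpv"  [S₁.depth ++ "v"]
11. n1.hot = true  [S₁.hot == true]
12. n1.env = 18  [S₁.env * 3 - 33]
13. n6.wid = 14  [S₁.env - 4]
14. n7.depth = 6  [terminal]
15. n6.ok = true  [B.wid == 14]
16. n8.tag = "kqpv"  ["k" ++ S₁.depth]
17. n9.val = 28  [terminal]
18. n10.off = false  [a.val > 28]
19. n11.wid = 20  [20]
20. n12.val = 4  [terminal]
21. n11.ok = false  [a.val > 4]
22. n10.depth = -1  [-1]
23. n8.depth = 6  [C.depth * -2 + 4]
24. n8.off = false  [C.depth > -1]
25. n8.lim = 23  [a.val * -2 + 79]
26. n0.depth = "qpvk"  [S₁.depth ++ "k"]
27. n0.hot = true  [A.depth == 6]
28. n0.env = 29  [(if S₁.hot then A.lim else S₁.env) + 6]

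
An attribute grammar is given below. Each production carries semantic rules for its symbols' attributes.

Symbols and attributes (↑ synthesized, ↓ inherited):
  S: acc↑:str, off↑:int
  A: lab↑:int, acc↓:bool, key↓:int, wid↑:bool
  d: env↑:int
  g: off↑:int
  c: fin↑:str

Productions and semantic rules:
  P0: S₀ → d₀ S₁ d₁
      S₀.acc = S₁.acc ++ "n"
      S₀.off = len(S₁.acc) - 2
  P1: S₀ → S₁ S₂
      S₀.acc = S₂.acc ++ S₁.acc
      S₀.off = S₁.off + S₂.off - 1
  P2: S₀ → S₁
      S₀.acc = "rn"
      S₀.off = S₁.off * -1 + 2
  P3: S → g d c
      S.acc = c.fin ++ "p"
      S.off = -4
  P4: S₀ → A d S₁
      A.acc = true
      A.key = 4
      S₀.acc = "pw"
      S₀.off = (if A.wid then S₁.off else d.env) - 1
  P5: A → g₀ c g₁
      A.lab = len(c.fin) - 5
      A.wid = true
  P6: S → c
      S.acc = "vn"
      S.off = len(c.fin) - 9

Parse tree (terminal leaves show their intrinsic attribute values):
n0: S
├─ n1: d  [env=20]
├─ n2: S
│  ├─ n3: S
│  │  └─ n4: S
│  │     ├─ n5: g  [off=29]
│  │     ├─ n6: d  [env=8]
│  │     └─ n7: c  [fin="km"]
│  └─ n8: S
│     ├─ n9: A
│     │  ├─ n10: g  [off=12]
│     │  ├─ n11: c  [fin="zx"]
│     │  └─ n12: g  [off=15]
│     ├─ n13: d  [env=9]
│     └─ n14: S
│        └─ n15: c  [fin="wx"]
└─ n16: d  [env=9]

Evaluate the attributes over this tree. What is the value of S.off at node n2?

1. n1.env = 20  [terminal]
2. n5.off = 29  [terminal]
3. n6.env = 8  [terminal]
4. n7.fin = "km"  [terminal]
5. n4.acc = "kmp"  [c.fin ++ "p"]
6. n4.off = -4  [-4]
7. n3.acc = "rn"  ["rn"]
8. n3.off = 6  [S₁.off * -1 + 2]
9. n9.acc = true  [true]
10. n9.key = 4  [4]
11. n10.off = 12  [terminal]
12. n11.fin = "zx"  [terminal]
13. n12.off = 15  [terminal]
14. n9.lab = -3  [len(c.fin) - 5]
15. n9.wid = true  [true]
16. n13.env = 9  [terminal]
17. n15.fin = "wx"  [terminal]
18. n14.acc = "vn"  ["vn"]
19. n14.off = -7  [len(c.fin) - 9]
20. n8.acc = "pw"  ["pw"]
21. n8.off = -8  [(if A.wid then S₁.off else d.env) - 1]
22. n2.acc = "pwrn"  [S₂.acc ++ S₁.acc]
23. n2.off = -3  [S₁.off + S₂.off - 1]
24. n16.env = 9  [terminal]
25. n0.acc = "pwrnn"  [S₁.acc ++ "n"]
26. n0.off = 2  [len(S₁.acc) - 2]

-3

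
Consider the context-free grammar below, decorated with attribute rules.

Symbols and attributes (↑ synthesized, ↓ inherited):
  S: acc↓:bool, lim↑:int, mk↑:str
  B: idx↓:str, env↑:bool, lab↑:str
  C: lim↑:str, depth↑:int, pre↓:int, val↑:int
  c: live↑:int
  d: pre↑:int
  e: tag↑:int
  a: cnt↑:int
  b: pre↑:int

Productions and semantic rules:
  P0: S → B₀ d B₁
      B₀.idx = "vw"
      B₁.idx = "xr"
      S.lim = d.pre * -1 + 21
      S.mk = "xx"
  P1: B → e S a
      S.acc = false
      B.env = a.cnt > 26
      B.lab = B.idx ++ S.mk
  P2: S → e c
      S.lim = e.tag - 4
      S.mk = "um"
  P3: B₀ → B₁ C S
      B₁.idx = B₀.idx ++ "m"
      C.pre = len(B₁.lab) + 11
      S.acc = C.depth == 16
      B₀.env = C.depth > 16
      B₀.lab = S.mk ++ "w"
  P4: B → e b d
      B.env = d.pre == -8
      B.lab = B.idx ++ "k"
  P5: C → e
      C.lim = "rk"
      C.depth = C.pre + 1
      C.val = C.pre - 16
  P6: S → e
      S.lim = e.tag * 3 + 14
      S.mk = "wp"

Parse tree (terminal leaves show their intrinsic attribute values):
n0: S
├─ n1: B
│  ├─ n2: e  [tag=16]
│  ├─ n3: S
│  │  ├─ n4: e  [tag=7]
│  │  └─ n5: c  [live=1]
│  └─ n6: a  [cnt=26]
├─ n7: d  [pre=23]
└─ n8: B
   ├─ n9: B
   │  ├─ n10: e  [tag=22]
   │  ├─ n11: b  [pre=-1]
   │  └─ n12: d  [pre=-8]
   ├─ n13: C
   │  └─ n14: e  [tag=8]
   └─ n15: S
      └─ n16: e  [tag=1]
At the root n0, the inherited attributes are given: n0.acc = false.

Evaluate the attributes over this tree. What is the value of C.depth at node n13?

16

1. n0.acc = false  [given at root]
2. n1.idx = "vw"  ["vw"]
3. n2.tag = 16  [terminal]
4. n3.acc = false  [false]
5. n4.tag = 7  [terminal]
6. n5.live = 1  [terminal]
7. n3.lim = 3  [e.tag - 4]
8. n3.mk = "um"  ["um"]
9. n6.cnt = 26  [terminal]
10. n1.env = false  [a.cnt > 26]
11. n1.lab = "vwum"  [B.idx ++ S.mk]
12. n7.pre = 23  [terminal]
13. n8.idx = "xr"  ["xr"]
14. n9.idx = "xrm"  [B₀.idx ++ "m"]
15. n10.tag = 22  [terminal]
16. n11.pre = -1  [terminal]
17. n12.pre = -8  [terminal]
18. n9.env = true  [d.pre == -8]
19. n9.lab = "xrmk"  [B.idx ++ "k"]
20. n13.pre = 15  [len(B₁.lab) + 11]
21. n14.tag = 8  [terminal]
22. n13.lim = "rk"  ["rk"]
23. n13.depth = 16  [C.pre + 1]
24. n13.val = -1  [C.pre - 16]
25. n15.acc = true  [C.depth == 16]
26. n16.tag = 1  [terminal]
27. n15.lim = 17  [e.tag * 3 + 14]
28. n15.mk = "wp"  ["wp"]
29. n8.env = false  [C.depth > 16]
30. n8.lab = "wpw"  [S.mk ++ "w"]
31. n0.lim = -2  [d.pre * -1 + 21]
32. n0.mk = "xx"  ["xx"]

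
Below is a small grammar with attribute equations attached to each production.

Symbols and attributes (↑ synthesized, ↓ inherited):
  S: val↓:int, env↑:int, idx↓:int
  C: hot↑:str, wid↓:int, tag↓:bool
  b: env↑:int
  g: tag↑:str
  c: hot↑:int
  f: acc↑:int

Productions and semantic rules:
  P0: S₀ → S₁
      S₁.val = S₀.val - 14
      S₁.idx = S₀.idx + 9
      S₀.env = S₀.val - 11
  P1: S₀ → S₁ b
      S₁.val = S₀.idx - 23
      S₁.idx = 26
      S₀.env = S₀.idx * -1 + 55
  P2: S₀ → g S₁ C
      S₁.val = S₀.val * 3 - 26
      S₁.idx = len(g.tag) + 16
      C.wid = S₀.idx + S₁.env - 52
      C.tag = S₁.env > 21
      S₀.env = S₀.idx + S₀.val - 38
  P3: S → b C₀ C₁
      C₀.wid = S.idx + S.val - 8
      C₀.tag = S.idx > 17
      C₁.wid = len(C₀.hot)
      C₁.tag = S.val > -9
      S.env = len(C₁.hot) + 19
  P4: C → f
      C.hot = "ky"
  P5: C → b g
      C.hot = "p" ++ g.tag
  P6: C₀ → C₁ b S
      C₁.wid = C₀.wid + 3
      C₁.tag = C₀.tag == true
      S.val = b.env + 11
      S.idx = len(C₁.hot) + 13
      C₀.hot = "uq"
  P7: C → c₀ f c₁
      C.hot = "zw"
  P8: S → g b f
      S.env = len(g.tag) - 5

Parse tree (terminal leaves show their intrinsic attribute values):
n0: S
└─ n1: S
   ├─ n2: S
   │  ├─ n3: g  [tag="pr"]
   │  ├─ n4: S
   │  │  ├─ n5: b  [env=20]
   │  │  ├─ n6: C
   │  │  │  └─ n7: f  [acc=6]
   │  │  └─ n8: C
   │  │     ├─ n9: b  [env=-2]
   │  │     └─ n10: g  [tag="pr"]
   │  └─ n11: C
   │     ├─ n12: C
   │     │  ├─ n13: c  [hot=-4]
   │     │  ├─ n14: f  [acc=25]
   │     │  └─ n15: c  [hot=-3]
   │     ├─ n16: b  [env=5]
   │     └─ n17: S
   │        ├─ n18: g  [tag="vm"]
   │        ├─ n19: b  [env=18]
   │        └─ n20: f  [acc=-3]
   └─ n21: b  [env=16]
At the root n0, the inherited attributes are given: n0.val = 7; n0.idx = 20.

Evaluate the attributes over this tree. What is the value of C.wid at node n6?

1. n0.val = 7  [given at root]
2. n0.idx = 20  [given at root]
3. n1.val = -7  [S₀.val - 14]
4. n1.idx = 29  [S₀.idx + 9]
5. n2.val = 6  [S₀.idx - 23]
6. n2.idx = 26  [26]
7. n3.tag = "pr"  [terminal]
8. n4.val = -8  [S₀.val * 3 - 26]
9. n4.idx = 18  [len(g.tag) + 16]
10. n5.env = 20  [terminal]
11. n6.wid = 2  [S.idx + S.val - 8]
12. n6.tag = true  [S.idx > 17]
13. n7.acc = 6  [terminal]
14. n6.hot = "ky"  ["ky"]
15. n8.wid = 2  [len(C₀.hot)]
16. n8.tag = true  [S.val > -9]
17. n9.env = -2  [terminal]
18. n10.tag = "pr"  [terminal]
19. n8.hot = "ppr"  ["p" ++ g.tag]
20. n4.env = 22  [len(C₁.hot) + 19]
21. n11.wid = -4  [S₀.idx + S₁.env - 52]
22. n11.tag = true  [S₁.env > 21]
23. n12.wid = -1  [C₀.wid + 3]
24. n12.tag = true  [C₀.tag == true]
25. n13.hot = -4  [terminal]
26. n14.acc = 25  [terminal]
27. n15.hot = -3  [terminal]
28. n12.hot = "zw"  ["zw"]
29. n16.env = 5  [terminal]
30. n17.val = 16  [b.env + 11]
31. n17.idx = 15  [len(C₁.hot) + 13]
32. n18.tag = "vm"  [terminal]
33. n19.env = 18  [terminal]
34. n20.acc = -3  [terminal]
35. n17.env = -3  [len(g.tag) - 5]
36. n11.hot = "uq"  ["uq"]
37. n2.env = -6  [S₀.idx + S₀.val - 38]
38. n21.env = 16  [terminal]
39. n1.env = 26  [S₀.idx * -1 + 55]
40. n0.env = -4  [S₀.val - 11]

2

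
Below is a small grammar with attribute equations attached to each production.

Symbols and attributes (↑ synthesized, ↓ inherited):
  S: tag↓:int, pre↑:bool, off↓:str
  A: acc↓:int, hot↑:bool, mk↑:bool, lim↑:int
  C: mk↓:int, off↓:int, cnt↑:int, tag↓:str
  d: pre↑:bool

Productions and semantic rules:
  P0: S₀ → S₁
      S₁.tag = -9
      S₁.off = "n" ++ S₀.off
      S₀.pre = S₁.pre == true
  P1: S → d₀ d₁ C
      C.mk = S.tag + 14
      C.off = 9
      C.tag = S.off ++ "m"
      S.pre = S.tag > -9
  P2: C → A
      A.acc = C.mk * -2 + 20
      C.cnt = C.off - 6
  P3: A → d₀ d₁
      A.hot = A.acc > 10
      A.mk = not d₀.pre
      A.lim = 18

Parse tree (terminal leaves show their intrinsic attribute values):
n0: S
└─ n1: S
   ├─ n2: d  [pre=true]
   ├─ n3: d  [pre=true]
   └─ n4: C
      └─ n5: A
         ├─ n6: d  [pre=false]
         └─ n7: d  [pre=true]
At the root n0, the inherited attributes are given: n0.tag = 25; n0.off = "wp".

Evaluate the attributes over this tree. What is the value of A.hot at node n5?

false

1. n0.tag = 25  [given at root]
2. n0.off = "wp"  [given at root]
3. n1.tag = -9  [-9]
4. n1.off = "nwp"  ["n" ++ S₀.off]
5. n2.pre = true  [terminal]
6. n3.pre = true  [terminal]
7. n4.mk = 5  [S.tag + 14]
8. n4.off = 9  [9]
9. n4.tag = "nwpm"  [S.off ++ "m"]
10. n5.acc = 10  [C.mk * -2 + 20]
11. n6.pre = false  [terminal]
12. n7.pre = true  [terminal]
13. n5.hot = false  [A.acc > 10]
14. n5.mk = true  [not d₀.pre]
15. n5.lim = 18  [18]
16. n4.cnt = 3  [C.off - 6]
17. n1.pre = false  [S.tag > -9]
18. n0.pre = false  [S₁.pre == true]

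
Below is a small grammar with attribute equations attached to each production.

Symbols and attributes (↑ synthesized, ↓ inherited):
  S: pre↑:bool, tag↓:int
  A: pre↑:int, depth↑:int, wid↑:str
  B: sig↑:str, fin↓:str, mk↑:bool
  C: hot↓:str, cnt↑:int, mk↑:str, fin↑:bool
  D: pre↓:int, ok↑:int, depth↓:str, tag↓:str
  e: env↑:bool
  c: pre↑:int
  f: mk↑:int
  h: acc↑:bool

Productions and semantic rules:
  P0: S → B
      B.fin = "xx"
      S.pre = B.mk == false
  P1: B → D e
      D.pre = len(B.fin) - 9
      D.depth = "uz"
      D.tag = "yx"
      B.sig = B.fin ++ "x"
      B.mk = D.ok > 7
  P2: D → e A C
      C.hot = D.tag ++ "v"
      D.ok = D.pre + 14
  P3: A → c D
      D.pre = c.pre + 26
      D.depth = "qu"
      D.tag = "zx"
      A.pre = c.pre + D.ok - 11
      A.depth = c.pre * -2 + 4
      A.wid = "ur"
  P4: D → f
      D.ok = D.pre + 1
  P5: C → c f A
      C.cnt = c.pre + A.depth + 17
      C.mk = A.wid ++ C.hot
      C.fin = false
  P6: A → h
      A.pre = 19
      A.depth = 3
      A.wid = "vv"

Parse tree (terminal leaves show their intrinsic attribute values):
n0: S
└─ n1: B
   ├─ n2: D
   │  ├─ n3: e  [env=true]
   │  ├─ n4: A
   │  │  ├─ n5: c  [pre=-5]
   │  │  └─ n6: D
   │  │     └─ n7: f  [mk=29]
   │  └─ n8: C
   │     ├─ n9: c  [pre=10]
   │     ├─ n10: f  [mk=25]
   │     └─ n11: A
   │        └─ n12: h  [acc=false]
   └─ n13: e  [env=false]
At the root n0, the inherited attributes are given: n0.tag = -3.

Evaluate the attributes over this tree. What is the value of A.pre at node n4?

1. n0.tag = -3  [given at root]
2. n1.fin = "xx"  ["xx"]
3. n2.pre = -7  [len(B.fin) - 9]
4. n2.depth = "uz"  ["uz"]
5. n2.tag = "yx"  ["yx"]
6. n3.env = true  [terminal]
7. n5.pre = -5  [terminal]
8. n6.pre = 21  [c.pre + 26]
9. n6.depth = "qu"  ["qu"]
10. n6.tag = "zx"  ["zx"]
11. n7.mk = 29  [terminal]
12. n6.ok = 22  [D.pre + 1]
13. n4.pre = 6  [c.pre + D.ok - 11]
14. n4.depth = 14  [c.pre * -2 + 4]
15. n4.wid = "ur"  ["ur"]
16. n8.hot = "yxv"  [D.tag ++ "v"]
17. n9.pre = 10  [terminal]
18. n10.mk = 25  [terminal]
19. n12.acc = false  [terminal]
20. n11.pre = 19  [19]
21. n11.depth = 3  [3]
22. n11.wid = "vv"  ["vv"]
23. n8.cnt = 30  [c.pre + A.depth + 17]
24. n8.mk = "vvyxv"  [A.wid ++ C.hot]
25. n8.fin = false  [false]
26. n2.ok = 7  [D.pre + 14]
27. n13.env = false  [terminal]
28. n1.sig = "xxx"  [B.fin ++ "x"]
29. n1.mk = false  [D.ok > 7]
30. n0.pre = true  [B.mk == false]

6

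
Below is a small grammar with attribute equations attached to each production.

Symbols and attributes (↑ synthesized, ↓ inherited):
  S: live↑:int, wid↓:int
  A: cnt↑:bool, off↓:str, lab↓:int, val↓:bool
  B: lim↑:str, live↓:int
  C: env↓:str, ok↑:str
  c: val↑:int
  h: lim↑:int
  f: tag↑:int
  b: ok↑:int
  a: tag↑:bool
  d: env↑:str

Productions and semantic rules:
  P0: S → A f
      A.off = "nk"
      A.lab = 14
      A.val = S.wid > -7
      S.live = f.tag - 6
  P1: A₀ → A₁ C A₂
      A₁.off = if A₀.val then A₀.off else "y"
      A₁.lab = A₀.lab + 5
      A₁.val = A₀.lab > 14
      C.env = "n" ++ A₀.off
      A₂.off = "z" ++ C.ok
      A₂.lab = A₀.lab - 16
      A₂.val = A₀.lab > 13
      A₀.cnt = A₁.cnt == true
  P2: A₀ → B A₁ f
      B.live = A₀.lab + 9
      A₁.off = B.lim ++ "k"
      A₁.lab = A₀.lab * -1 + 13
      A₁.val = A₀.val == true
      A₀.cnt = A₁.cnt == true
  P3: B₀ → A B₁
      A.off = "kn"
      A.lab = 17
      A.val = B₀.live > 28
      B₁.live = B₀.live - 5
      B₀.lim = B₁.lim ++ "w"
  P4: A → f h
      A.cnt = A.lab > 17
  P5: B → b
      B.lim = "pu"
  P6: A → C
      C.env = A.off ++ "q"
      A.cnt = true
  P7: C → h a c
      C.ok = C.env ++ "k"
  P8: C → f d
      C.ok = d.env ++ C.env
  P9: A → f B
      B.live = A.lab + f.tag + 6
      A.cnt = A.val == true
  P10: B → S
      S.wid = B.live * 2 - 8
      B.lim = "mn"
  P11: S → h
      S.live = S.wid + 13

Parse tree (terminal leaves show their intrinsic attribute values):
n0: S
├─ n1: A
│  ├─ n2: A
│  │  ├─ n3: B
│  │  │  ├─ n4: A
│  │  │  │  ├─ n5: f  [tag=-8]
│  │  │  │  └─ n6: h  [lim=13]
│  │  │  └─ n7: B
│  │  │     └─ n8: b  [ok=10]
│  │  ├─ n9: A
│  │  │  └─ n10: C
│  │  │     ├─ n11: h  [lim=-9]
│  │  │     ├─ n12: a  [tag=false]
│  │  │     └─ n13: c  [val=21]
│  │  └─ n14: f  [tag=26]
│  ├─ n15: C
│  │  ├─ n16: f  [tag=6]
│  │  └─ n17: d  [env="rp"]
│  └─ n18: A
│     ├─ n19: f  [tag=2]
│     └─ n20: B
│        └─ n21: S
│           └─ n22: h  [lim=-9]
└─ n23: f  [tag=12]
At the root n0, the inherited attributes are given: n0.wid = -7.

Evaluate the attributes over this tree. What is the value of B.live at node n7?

23

1. n0.wid = -7  [given at root]
2. n1.off = "nk"  ["nk"]
3. n1.lab = 14  [14]
4. n1.val = false  [S.wid > -7]
5. n2.off = "y"  [if A₀.val then A₀.off else "y"]
6. n2.lab = 19  [A₀.lab + 5]
7. n2.val = false  [A₀.lab > 14]
8. n3.live = 28  [A₀.lab + 9]
9. n4.off = "kn"  ["kn"]
10. n4.lab = 17  [17]
11. n4.val = false  [B₀.live > 28]
12. n5.tag = -8  [terminal]
13. n6.lim = 13  [terminal]
14. n4.cnt = false  [A.lab > 17]
15. n7.live = 23  [B₀.live - 5]
16. n8.ok = 10  [terminal]
17. n7.lim = "pu"  ["pu"]
18. n3.lim = "puw"  [B₁.lim ++ "w"]
19. n9.off = "puwk"  [B.lim ++ "k"]
20. n9.lab = -6  [A₀.lab * -1 + 13]
21. n9.val = false  [A₀.val == true]
22. n10.env = "puwkq"  [A.off ++ "q"]
23. n11.lim = -9  [terminal]
24. n12.tag = false  [terminal]
25. n13.val = 21  [terminal]
26. n10.ok = "puwkqk"  [C.env ++ "k"]
27. n9.cnt = true  [true]
28. n14.tag = 26  [terminal]
29. n2.cnt = true  [A₁.cnt == true]
30. n15.env = "nnk"  ["n" ++ A₀.off]
31. n16.tag = 6  [terminal]
32. n17.env = "rp"  [terminal]
33. n15.ok = "rpnnk"  [d.env ++ C.env]
34. n18.off = "zrpnnk"  ["z" ++ C.ok]
35. n18.lab = -2  [A₀.lab - 16]
36. n18.val = true  [A₀.lab > 13]
37. n19.tag = 2  [terminal]
38. n20.live = 6  [A.lab + f.tag + 6]
39. n21.wid = 4  [B.live * 2 - 8]
40. n22.lim = -9  [terminal]
41. n21.live = 17  [S.wid + 13]
42. n20.lim = "mn"  ["mn"]
43. n18.cnt = true  [A.val == true]
44. n1.cnt = true  [A₁.cnt == true]
45. n23.tag = 12  [terminal]
46. n0.live = 6  [f.tag - 6]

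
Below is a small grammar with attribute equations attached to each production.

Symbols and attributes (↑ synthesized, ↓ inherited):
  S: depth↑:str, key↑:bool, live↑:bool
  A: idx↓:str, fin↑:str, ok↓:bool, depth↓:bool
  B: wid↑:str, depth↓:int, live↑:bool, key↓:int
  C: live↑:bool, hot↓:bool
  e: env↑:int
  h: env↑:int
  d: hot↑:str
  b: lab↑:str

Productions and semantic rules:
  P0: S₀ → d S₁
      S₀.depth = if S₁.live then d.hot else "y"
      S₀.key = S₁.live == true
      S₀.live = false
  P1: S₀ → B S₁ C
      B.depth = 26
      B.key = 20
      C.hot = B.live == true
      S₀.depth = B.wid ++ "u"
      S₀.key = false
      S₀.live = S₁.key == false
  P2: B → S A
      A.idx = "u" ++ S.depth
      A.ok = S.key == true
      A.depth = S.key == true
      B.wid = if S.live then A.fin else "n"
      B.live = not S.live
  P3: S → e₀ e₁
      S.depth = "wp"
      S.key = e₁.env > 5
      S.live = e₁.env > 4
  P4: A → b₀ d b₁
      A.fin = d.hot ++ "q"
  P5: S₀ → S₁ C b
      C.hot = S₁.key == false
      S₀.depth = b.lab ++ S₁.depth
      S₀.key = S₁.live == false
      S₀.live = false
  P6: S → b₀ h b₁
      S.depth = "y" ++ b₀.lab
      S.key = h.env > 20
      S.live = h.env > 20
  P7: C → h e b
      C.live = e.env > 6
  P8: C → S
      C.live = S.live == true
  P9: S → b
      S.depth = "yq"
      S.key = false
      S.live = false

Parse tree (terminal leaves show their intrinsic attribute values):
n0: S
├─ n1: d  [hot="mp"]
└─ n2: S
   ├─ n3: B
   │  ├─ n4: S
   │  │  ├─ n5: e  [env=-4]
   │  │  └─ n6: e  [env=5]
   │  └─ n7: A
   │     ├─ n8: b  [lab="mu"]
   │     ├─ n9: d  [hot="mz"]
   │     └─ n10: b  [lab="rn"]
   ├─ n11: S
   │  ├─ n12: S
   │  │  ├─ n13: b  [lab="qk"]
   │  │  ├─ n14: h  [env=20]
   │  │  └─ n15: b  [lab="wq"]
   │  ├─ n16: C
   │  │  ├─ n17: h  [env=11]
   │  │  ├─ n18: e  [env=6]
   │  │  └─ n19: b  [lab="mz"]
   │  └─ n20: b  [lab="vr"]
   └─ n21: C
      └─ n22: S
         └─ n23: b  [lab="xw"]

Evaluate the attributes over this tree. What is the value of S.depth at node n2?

"mzqu"

1. n1.hot = "mp"  [terminal]
2. n3.depth = 26  [26]
3. n3.key = 20  [20]
4. n5.env = -4  [terminal]
5. n6.env = 5  [terminal]
6. n4.depth = "wp"  ["wp"]
7. n4.key = false  [e₁.env > 5]
8. n4.live = true  [e₁.env > 4]
9. n7.idx = "uwp"  ["u" ++ S.depth]
10. n7.ok = false  [S.key == true]
11. n7.depth = false  [S.key == true]
12. n8.lab = "mu"  [terminal]
13. n9.hot = "mz"  [terminal]
14. n10.lab = "rn"  [terminal]
15. n7.fin = "mzq"  [d.hot ++ "q"]
16. n3.wid = "mzq"  [if S.live then A.fin else "n"]
17. n3.live = false  [not S.live]
18. n13.lab = "qk"  [terminal]
19. n14.env = 20  [terminal]
20. n15.lab = "wq"  [terminal]
21. n12.depth = "yqk"  ["y" ++ b₀.lab]
22. n12.key = false  [h.env > 20]
23. n12.live = false  [h.env > 20]
24. n16.hot = true  [S₁.key == false]
25. n17.env = 11  [terminal]
26. n18.env = 6  [terminal]
27. n19.lab = "mz"  [terminal]
28. n16.live = false  [e.env > 6]
29. n20.lab = "vr"  [terminal]
30. n11.depth = "vryqk"  [b.lab ++ S₁.depth]
31. n11.key = true  [S₁.live == false]
32. n11.live = false  [false]
33. n21.hot = false  [B.live == true]
34. n23.lab = "xw"  [terminal]
35. n22.depth = "yq"  ["yq"]
36. n22.key = false  [false]
37. n22.live = false  [false]
38. n21.live = false  [S.live == true]
39. n2.depth = "mzqu"  [B.wid ++ "u"]
40. n2.key = false  [false]
41. n2.live = false  [S₁.key == false]
42. n0.depth = "y"  [if S₁.live then d.hot else "y"]
43. n0.key = false  [S₁.live == true]
44. n0.live = false  [false]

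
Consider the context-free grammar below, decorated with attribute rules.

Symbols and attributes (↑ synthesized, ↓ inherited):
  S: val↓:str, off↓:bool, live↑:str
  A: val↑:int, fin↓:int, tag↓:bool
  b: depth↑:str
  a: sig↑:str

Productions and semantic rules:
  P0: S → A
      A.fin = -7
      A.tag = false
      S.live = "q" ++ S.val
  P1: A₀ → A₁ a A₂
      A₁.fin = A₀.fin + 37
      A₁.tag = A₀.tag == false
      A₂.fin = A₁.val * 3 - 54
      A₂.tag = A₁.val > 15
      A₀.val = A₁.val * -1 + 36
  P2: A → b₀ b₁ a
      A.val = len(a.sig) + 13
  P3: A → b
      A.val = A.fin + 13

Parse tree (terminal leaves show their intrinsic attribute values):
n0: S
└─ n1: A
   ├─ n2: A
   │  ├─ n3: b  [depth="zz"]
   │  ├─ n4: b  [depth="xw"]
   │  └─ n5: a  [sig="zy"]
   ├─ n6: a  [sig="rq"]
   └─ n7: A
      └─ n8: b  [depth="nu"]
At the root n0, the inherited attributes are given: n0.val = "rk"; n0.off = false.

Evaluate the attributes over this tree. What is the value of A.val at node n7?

1. n0.val = "rk"  [given at root]
2. n0.off = false  [given at root]
3. n1.fin = -7  [-7]
4. n1.tag = false  [false]
5. n2.fin = 30  [A₀.fin + 37]
6. n2.tag = true  [A₀.tag == false]
7. n3.depth = "zz"  [terminal]
8. n4.depth = "xw"  [terminal]
9. n5.sig = "zy"  [terminal]
10. n2.val = 15  [len(a.sig) + 13]
11. n6.sig = "rq"  [terminal]
12. n7.fin = -9  [A₁.val * 3 - 54]
13. n7.tag = false  [A₁.val > 15]
14. n8.depth = "nu"  [terminal]
15. n7.val = 4  [A.fin + 13]
16. n1.val = 21  [A₁.val * -1 + 36]
17. n0.live = "qrk"  ["q" ++ S.val]

4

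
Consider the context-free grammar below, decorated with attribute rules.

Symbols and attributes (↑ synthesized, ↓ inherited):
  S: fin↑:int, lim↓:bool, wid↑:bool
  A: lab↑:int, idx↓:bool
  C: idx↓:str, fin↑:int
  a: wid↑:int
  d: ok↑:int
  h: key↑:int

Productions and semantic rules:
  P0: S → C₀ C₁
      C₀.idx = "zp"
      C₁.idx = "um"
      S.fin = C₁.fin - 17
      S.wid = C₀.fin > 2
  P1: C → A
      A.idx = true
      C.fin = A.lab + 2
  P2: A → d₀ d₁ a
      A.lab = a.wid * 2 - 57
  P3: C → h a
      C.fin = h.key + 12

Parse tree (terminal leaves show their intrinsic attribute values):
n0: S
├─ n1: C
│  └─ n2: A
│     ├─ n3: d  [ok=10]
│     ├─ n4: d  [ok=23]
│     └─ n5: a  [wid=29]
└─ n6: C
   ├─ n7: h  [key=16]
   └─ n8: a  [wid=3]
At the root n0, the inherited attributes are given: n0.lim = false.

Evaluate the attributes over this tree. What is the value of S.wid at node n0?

true

1. n0.lim = false  [given at root]
2. n1.idx = "zp"  ["zp"]
3. n2.idx = true  [true]
4. n3.ok = 10  [terminal]
5. n4.ok = 23  [terminal]
6. n5.wid = 29  [terminal]
7. n2.lab = 1  [a.wid * 2 - 57]
8. n1.fin = 3  [A.lab + 2]
9. n6.idx = "um"  ["um"]
10. n7.key = 16  [terminal]
11. n8.wid = 3  [terminal]
12. n6.fin = 28  [h.key + 12]
13. n0.fin = 11  [C₁.fin - 17]
14. n0.wid = true  [C₀.fin > 2]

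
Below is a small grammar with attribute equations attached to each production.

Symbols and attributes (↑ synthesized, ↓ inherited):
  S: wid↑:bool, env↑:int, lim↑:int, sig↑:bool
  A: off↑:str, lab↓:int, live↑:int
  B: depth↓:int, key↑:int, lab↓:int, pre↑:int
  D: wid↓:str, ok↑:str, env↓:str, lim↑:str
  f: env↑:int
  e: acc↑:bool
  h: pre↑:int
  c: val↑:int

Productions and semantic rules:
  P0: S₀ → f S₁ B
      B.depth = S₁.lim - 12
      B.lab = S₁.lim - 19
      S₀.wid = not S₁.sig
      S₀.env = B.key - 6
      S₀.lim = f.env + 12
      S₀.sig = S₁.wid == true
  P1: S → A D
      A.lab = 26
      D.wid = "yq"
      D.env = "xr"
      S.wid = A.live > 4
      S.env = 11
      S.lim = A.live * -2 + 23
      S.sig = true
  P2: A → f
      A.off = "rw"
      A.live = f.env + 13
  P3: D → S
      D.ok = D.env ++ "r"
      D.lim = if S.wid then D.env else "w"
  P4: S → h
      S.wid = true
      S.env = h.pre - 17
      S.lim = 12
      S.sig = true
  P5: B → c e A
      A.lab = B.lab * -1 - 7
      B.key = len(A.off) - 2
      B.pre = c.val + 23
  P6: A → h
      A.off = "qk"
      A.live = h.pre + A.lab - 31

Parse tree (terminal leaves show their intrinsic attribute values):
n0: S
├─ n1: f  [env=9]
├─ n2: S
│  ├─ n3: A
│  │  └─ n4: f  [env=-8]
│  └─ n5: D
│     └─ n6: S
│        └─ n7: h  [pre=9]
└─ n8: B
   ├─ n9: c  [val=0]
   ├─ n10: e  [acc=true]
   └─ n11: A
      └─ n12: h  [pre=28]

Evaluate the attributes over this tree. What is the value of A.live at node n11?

1. n1.env = 9  [terminal]
2. n3.lab = 26  [26]
3. n4.env = -8  [terminal]
4. n3.off = "rw"  ["rw"]
5. n3.live = 5  [f.env + 13]
6. n5.wid = "yq"  ["yq"]
7. n5.env = "xr"  ["xr"]
8. n7.pre = 9  [terminal]
9. n6.wid = true  [true]
10. n6.env = -8  [h.pre - 17]
11. n6.lim = 12  [12]
12. n6.sig = true  [true]
13. n5.ok = "xrr"  [D.env ++ "r"]
14. n5.lim = "xr"  [if S.wid then D.env else "w"]
15. n2.wid = true  [A.live > 4]
16. n2.env = 11  [11]
17. n2.lim = 13  [A.live * -2 + 23]
18. n2.sig = true  [true]
19. n8.depth = 1  [S₁.lim - 12]
20. n8.lab = -6  [S₁.lim - 19]
21. n9.val = 0  [terminal]
22. n10.acc = true  [terminal]
23. n11.lab = -1  [B.lab * -1 - 7]
24. n12.pre = 28  [terminal]
25. n11.off = "qk"  ["qk"]
26. n11.live = -4  [h.pre + A.lab - 31]
27. n8.key = 0  [len(A.off) - 2]
28. n8.pre = 23  [c.val + 23]
29. n0.wid = false  [not S₁.sig]
30. n0.env = -6  [B.key - 6]
31. n0.lim = 21  [f.env + 12]
32. n0.sig = true  [S₁.wid == true]

-4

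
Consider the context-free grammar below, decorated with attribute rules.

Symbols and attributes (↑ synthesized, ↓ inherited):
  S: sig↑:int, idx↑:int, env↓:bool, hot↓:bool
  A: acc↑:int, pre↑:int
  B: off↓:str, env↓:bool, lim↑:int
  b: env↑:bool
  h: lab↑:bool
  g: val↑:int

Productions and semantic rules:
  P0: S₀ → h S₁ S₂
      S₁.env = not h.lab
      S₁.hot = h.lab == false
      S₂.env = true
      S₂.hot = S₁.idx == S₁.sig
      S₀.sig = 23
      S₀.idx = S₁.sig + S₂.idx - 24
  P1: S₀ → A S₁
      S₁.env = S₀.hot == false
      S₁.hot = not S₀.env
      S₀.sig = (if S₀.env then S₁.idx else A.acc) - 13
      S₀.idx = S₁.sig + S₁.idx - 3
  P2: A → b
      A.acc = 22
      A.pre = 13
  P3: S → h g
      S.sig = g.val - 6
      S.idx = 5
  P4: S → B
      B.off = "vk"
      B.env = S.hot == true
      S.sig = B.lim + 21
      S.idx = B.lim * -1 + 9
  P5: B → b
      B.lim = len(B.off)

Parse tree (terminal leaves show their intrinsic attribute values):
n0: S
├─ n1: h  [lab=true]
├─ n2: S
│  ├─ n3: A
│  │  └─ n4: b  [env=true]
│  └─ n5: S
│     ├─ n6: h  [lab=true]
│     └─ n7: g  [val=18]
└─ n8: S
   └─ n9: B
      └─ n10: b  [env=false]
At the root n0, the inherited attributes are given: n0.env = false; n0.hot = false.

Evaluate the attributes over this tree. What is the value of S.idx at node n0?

1. n0.env = false  [given at root]
2. n0.hot = false  [given at root]
3. n1.lab = true  [terminal]
4. n2.env = false  [not h.lab]
5. n2.hot = false  [h.lab == false]
6. n4.env = true  [terminal]
7. n3.acc = 22  [22]
8. n3.pre = 13  [13]
9. n5.env = true  [S₀.hot == false]
10. n5.hot = true  [not S₀.env]
11. n6.lab = true  [terminal]
12. n7.val = 18  [terminal]
13. n5.sig = 12  [g.val - 6]
14. n5.idx = 5  [5]
15. n2.sig = 9  [(if S₀.env then S₁.idx else A.acc) - 13]
16. n2.idx = 14  [S₁.sig + S₁.idx - 3]
17. n8.env = true  [true]
18. n8.hot = false  [S₁.idx == S₁.sig]
19. n9.off = "vk"  ["vk"]
20. n9.env = false  [S.hot == true]
21. n10.env = false  [terminal]
22. n9.lim = 2  [len(B.off)]
23. n8.sig = 23  [B.lim + 21]
24. n8.idx = 7  [B.lim * -1 + 9]
25. n0.sig = 23  [23]
26. n0.idx = -8  [S₁.sig + S₂.idx - 24]

-8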